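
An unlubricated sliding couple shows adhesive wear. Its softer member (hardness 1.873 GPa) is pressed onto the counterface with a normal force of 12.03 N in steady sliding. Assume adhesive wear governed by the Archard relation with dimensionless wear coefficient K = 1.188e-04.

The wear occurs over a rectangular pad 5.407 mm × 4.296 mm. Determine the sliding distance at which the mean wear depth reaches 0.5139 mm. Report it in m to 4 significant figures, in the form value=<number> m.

All working math runs at exact precision — intermediates are displayed rounded; a lone final rounding to four significant figures.
Hardness H = 1.873 GPa = 1.873e+09 Pa.
Pad sides 5.407 mm × 4.296 mm = 0.005407 m × 0.004296 m. Contact area A = 0.005407 m × 0.004296 m = 2.323e-05 m².
Depth limit h_lim = 0.5139 mm = 5.139e-04 m.
As SI base values: W = 12.03 N, H = 1.873e+09 Pa, K = 1.188e-04.
Permissible volume V_lim = h_lim·A = 5.139e-04 · 2.323e-05 = 1.194e-08 m³.
Life L = V_lim·H/(K·W) = 1.194e-08 · 1.873e+09 / (1.188e-04 · 12.03) = 1.564e+04 m.

value=1.564e+04 m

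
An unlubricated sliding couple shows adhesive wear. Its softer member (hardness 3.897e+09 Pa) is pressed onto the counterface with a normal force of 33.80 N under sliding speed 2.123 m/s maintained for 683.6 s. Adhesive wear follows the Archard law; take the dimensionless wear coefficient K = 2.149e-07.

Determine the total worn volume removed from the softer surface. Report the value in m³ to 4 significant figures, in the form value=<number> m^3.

Every step keeps full float precision; intermediates appear rounded; one final rounding: 4 significant digits.
The distance L = v·t = 2.123 m/s × 683.6 s = 1451 m.
Restated in SI base units: W = 33.80 N, H = 3.897e+09 Pa, K = 2.149e-07.
Archard relation: V = K·W·L/H = 2.149e-07 · 33.80 · 1451 / 3.897e+09 = 2.705e-12 m³.

value=2.705e-12 m^3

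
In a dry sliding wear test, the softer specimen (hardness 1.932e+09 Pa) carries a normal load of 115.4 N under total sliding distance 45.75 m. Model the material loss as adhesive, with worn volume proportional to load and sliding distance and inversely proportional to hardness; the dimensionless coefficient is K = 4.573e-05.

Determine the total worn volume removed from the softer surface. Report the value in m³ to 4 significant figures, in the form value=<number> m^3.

Each operation holds full float precision — the intermediates are printed rounded, and one last rounding: four significant digits.
Restated in SI base units: W = 115.4 N, H = 1.932e+09 Pa, K = 4.573e-05.
By Archard's law, V = K·W·L/H = 4.573e-05 · 115.4 · 45.75 / 1.932e+09 = 1.250e-10 m³.

value=1.250e-10 m^3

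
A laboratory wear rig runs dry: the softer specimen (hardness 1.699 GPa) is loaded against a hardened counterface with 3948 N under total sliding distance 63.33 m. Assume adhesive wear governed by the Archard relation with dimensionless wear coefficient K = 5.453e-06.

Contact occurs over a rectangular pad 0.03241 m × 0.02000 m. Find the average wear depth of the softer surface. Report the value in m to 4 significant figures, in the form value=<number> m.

Every step runs at full precision — the intermediates appear rounded — a lone final rounding, at 4 significant digits.
Hardness H = 1.699 GPa = 1.699e+09 Pa.
Contact area A = 0.03241 m × 0.02000 m = 6.482e-04 m².
As SI base values: W = 3948 N, H = 1.699e+09 Pa, K = 5.453e-06.
Wear volume V = K·W·L/H = 5.453e-06 · 3948 · 63.33 / 1.699e+09 = 8.025e-10 m³.
Depth h = V/A = 8.025e-10 / 6.482e-04 = 1.238e-06 m.

value=1.238e-06 m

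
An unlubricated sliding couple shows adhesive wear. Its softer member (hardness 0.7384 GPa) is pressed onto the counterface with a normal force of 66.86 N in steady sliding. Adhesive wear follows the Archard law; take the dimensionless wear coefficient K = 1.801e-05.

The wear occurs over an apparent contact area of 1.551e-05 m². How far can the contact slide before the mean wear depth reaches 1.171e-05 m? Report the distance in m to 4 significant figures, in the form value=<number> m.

value=111.4 m

The intermediates appear rounded. All arithmetic holds full float precision; a single final rounding: 4 significant digits.
Convert: Hardness H = 0.7384 GPa = 7.384e+08 Pa.
As SI base values: W = 66.86 N, H = 7.384e+08 Pa, K = 1.801e-05.
Allowed volume V_lim = h_lim·A = 1.171e-05 · 1.551e-05 = 1.816e-10 m³.
So the life L = V_lim·H/(K·W) = 1.816e-10 · 7.384e+08 / (1.801e-05 · 66.86) = 111.4 m.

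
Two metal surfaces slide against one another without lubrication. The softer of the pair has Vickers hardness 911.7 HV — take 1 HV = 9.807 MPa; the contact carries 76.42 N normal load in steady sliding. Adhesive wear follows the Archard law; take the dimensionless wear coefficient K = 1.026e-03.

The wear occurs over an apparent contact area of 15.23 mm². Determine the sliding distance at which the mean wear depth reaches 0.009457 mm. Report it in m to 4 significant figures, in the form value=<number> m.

Every step holds exact precision, and quoted intermediates are rounded, and rounded just once, at four significant digits.
Convert: Hardness H = 911.7 HV × 9.807 MPa/HV = 8941 MPa = 8.941e+09 Pa.
Convert: Contact area A = 15.23 mm² = 1.523e-05 m².
Convert: Depth limit h_lim = 0.009457 mm = 9.457e-06 m.
Collected in SI base units: W = 76.42 N, H = 8.941e+09 Pa, K = 1.026e-03.
Limit volume V_lim = h_lim·A = 9.457e-06 · 1.523e-05 = 1.440e-10 m³.
Sliding life L = V_lim·H/(K·W) = 1.440e-10 · 8.941e+09 / (1.026e-03 · 76.42) = 16.42 m.

value=16.42 m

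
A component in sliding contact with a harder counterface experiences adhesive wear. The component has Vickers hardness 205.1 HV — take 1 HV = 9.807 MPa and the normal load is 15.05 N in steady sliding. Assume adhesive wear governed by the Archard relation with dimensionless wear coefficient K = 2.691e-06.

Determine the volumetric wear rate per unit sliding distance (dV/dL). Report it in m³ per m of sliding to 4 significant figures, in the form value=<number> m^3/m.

value=2.013e-14 m^3/m

Intermediate values are displayed rounded; the algebra keeps full float precision, and one final rounding, at four significant digits.
Hardness H = 205.1 HV × 9.807 MPa/HV = 2011 MPa = 2.011e+09 Pa.
Restated in SI base units: W = 15.05 N, H = 2.011e+09 Pa, K = 2.691e-06.
Wear rate dV/dL = K·W/H (independent of L): 2.691e-06 · 15.05 / 2.011e+09 = 2.013e-14 m³/m.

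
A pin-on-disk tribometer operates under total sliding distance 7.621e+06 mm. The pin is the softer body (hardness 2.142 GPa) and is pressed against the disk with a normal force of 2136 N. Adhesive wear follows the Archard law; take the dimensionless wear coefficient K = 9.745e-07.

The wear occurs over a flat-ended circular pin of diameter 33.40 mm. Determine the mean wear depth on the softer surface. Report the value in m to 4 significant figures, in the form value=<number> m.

The intermediates are printed rounded. All working math carries full float precision, and a lone final rounding: four significant figures.
Convert: Path length L = 7.621e+06 mm = 7621 m.
Convert: Hardness H = 2.142 GPa = 2.142e+09 Pa.
Convert: Pin diameter d = 33.40 mm = 0.03340 m. Contact area A = π·d²/4 = π·(0.03340 m)²/4 = 8.762e-04 m².
Expressed in SI base units: W = 2136 N, H = 2.142e+09 Pa, K = 9.745e-07.
Worn volume V = K·W·L/H = 9.745e-07 · 2136 · 7621 / 2.142e+09 = 7.406e-09 m³.
Mean wear depth h = V/A = 7.406e-09 / 8.762e-04 = 8.453e-06 m.

value=8.453e-06 m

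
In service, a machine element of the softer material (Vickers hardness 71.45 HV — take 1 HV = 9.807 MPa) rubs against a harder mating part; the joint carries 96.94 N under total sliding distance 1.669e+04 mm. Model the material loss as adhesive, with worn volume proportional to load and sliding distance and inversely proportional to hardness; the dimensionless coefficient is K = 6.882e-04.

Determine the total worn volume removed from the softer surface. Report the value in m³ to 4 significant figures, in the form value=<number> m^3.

value=1.589e-09 m^3

Every step carries full float precision, and intermediates are shown rounded, and a lone final rounding, at four significant digits.
Convert: Sliding distance L = 1.669e+04 mm = 16.69 m.
Convert: Hardness H = 71.45 HV × 9.807 MPa/HV = 700.7 MPa = 7.007e+08 Pa.
In SI base units, W = 96.94 N, H = 7.007e+08 Pa, K = 6.882e-04.
The Archard volume V = K·W·L/H = 6.882e-04 · 96.94 · 16.69 / 7.007e+08 = 1.589e-09 m³.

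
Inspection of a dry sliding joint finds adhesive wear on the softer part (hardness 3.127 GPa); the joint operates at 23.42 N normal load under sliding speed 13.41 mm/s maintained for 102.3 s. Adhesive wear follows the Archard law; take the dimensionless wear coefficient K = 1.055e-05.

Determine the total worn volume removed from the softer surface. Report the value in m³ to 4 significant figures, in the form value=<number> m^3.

value=1.084e-13 m^3

Intermediates are displayed rounded — the computation keeps full precision. Rounded once at the end: 4 significant figures.
Sliding speed v = 13.41 mm/s = 0.01341 m/s. Path length L = v·t = 0.01341 m/s × 102.3 s = 1.372 m.
Hardness H = 3.127 GPa = 3.127e+09 Pa.
Restated in SI base units: W = 23.42 N, H = 3.127e+09 Pa, K = 1.055e-05.
Archard volume V = K·W·L/H = 1.055e-05 · 23.42 · 1.372 / 3.127e+09 = 1.084e-13 m³.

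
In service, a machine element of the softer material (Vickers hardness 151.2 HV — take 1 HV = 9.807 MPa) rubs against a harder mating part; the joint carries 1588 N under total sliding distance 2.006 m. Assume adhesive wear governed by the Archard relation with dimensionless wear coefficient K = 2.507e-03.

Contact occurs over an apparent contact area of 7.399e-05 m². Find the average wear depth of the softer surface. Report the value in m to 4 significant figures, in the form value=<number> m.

Each operation maintains full precision. Intermediates are shown rounded; rounded just once to four significant digits.
Convert: Hardness H = 151.2 HV × 9.807 MPa/HV = 1483 MPa = 1.483e+09 Pa.
In SI base units, W = 1588 N, H = 1.483e+09 Pa, K = 2.507e-03.
Archard relation: V = K·W·L/H = 2.507e-03 · 1588 · 2.006 / 1.483e+09 = 5.386e-09 m³.
Mean wear depth h = V/A = 5.386e-09 / 7.399e-05 = 7.279e-05 m.

value=7.279e-05 m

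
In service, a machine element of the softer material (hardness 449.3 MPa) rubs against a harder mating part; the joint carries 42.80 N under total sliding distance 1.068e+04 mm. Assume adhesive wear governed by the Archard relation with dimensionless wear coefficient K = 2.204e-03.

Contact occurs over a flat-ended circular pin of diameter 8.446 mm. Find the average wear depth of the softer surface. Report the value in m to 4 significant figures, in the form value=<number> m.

value=4.002e-05 m

All arithmetic maintains exact precision; quoted intermediates are rounded, and rounded just once to 4 significant digits.
Convert: Sliding distance L = 1.068e+04 mm = 10.68 m.
Convert: Hardness H = 449.3 MPa = 4.493e+08 Pa.
Convert: Pin diameter d = 8.446 mm = 0.008446 m. Contact area A = π·d²/4 = π·(0.008446 m)²/4 = 5.603e-05 m².
In SI base units, W = 42.80 N, H = 4.493e+08 Pa, K = 2.204e-03.
Archard volume V = K·W·L/H = 2.204e-03 · 42.80 · 10.68 / 4.493e+08 = 2.242e-09 m³.
Wear depth h = V/A = 2.242e-09 / 5.603e-05 = 4.002e-05 m.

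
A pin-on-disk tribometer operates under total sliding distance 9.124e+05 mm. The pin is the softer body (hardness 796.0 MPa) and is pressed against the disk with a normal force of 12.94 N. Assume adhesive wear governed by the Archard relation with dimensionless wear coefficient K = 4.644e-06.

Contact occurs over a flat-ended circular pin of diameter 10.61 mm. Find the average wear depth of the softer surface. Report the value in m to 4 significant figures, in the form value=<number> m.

value=7.791e-07 m

The intermediates are printed rounded; all arithmetic keeps full precision — rounded just once to four significant digits.
Sliding distance L = 9.124e+05 mm = 912.4 m.
Hardness H = 796.0 MPa = 7.960e+08 Pa.
Pin diameter d = 10.61 mm = 0.01061 m. Contact area A = π·d²/4 = π·(0.01061 m)²/4 = 8.841e-05 m².
Collected in SI base units: W = 12.94 N, H = 7.960e+08 Pa, K = 4.644e-06.
Archard relation: V = K·W·L/H = 4.644e-06 · 12.94 · 912.4 / 7.960e+08 = 6.888e-11 m³.
Mean depth h = V/A = 6.888e-11 / 8.841e-05 = 7.791e-07 m.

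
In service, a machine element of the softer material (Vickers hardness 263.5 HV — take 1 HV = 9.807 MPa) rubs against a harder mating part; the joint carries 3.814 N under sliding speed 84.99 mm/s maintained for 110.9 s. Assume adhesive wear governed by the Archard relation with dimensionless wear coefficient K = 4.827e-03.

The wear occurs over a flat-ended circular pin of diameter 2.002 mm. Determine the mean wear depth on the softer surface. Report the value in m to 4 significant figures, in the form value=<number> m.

Intermediate values are printed rounded — every step keeps exact precision. Rounded just once to 4 significant figures.
Convert: Sliding speed v = 84.99 mm/s = 0.08499 m/s. Total distance L = v·t = 0.08499 m/s × 110.9 s = 9.425 m.
Convert: Hardness H = 263.5 HV × 9.807 MPa/HV = 2584 MPa = 2.584e+09 Pa.
Convert: Pin diameter d = 2.002 mm = 0.002002 m. Contact area A = π·d²/4 = π·(0.002002 m)²/4 = 3.148e-06 m².
In SI base units: W = 3.814 N, H = 2.584e+09 Pa, K = 4.827e-03.
Wear volume V = K·W·L/H = 4.827e-03 · 3.814 · 9.425 / 2.584e+09 = 6.715e-11 m³.
Wear depth h = V/A = 6.715e-11 / 3.148e-06 = 2.133e-05 m.

value=2.133e-05 m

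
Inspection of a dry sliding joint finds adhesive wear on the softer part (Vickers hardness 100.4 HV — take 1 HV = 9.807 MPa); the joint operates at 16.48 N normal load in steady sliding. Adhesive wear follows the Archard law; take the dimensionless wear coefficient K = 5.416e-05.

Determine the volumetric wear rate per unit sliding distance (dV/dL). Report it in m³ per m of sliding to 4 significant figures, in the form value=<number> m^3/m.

value=9.065e-13 m^3/m

Intermediate values are displayed rounded — the algebra holds full float precision. Rounded just once: four significant figures.
Hardness H = 100.4 HV × 9.807 MPa/HV = 984.6 MPa = 9.846e+08 Pa.
SI base units throughout: W = 16.48 N, H = 9.846e+08 Pa, K = 5.416e-05.
The wear rate dV/dL = K·W/H (no L dependence): 5.416e-05 · 16.48 / 9.846e+08 = 9.065e-13 m³/m.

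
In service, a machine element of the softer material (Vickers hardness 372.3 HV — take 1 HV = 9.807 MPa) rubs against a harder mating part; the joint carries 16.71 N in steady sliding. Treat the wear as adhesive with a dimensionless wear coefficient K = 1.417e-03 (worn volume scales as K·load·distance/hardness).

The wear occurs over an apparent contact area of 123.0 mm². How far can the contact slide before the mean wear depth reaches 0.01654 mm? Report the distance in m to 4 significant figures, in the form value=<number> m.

The algebra runs at full float precision; the intermediates are printed rounded. Rounded once at the end to four significant figures.
Convert: Hardness H = 372.3 HV × 9.807 MPa/HV = 3651 MPa = 3.651e+09 Pa.
Convert: Contact area A = 123.0 mm² = 1.230e-04 m².
Convert: Depth limit h_lim = 0.01654 mm = 1.654e-05 m.
Expressed in SI base units: W = 16.71 N, H = 3.651e+09 Pa, K = 1.417e-03.
Volume at the limit: V_lim = h_lim·A = 1.654e-05 · 1.230e-04 = 2.034e-09 m³.
So the life L = V_lim·H/(K·W) = 2.034e-09 · 3.651e+09 / (1.417e-03 · 16.71) = 313.7 m.

value=313.7 m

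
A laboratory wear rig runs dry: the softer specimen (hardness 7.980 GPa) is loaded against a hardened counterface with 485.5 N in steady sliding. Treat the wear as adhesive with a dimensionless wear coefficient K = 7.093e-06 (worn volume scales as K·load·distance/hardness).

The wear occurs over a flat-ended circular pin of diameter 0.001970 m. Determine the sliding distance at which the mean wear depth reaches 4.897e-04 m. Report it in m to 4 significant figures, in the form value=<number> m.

The intermediates appear rounded — all arithmetic maintains exact precision — a single final rounding: 4 significant figures.
Convert: Hardness H = 7.980 GPa = 7.980e+09 Pa.
Convert: Contact area A = π·d²/4 = π·(0.001970 m)²/4 = 3.048e-06 m².
Collected in SI base units: W = 485.5 N, H = 7.980e+09 Pa, K = 7.093e-06.
At the depth limit, V_lim = h_lim·A = 4.897e-04 · 3.048e-06 = 1.493e-09 m³.
So the life L = V_lim·H/(K·W) = 1.493e-09 · 7.980e+09 / (7.093e-06 · 485.5) = 3459 m.

value=3459 m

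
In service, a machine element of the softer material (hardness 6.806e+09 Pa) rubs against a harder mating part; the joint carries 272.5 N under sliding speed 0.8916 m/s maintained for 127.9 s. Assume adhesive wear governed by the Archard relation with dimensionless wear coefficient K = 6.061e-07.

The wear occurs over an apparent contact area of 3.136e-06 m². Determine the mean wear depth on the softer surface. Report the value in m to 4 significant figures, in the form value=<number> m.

Quoted intermediates are rounded. The computation runs at exact precision. Rounded just once, at four significant figures.
Total distance L = v·t = 0.8916 m/s × 127.9 s = 114.0 m.
Expressed in SI base units: W = 272.5 N, H = 6.806e+09 Pa, K = 6.061e-07.
By Archard's law, V = K·W·L/H = 6.061e-07 · 272.5 · 114.0 / 6.806e+09 = 2.767e-12 m³.
Mean wear depth h = V/A = 2.767e-12 / 3.136e-06 = 8.824e-07 m.

value=8.824e-07 m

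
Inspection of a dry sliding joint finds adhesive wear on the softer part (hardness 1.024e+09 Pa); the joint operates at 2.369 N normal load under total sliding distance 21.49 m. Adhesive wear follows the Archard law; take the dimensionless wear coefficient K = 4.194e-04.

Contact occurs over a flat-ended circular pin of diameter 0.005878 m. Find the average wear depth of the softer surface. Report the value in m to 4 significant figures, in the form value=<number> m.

The algebra keeps full precision. Displayed values are rounded; one final rounding to four significant figures.
Convert: Contact area A = π·d²/4 = π·(0.005878 m)²/4 = 2.714e-05 m².
SI base units throughout: W = 2.369 N, H = 1.024e+09 Pa, K = 4.194e-04.
Worn volume V = K·W·L/H = 4.194e-04 · 2.369 · 21.49 / 1.024e+09 = 2.085e-11 m³.
Average depth h = V/A = 2.085e-11 / 2.714e-05 = 7.684e-07 m.

value=7.684e-07 m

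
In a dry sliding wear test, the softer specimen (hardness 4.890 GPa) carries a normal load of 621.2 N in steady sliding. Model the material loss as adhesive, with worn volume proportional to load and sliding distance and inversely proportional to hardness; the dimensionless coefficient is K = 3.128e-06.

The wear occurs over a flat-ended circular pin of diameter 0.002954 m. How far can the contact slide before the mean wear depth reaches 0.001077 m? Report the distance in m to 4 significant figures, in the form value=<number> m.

Intermediates are printed rounded; each operation keeps full float precision. Rounded once at the end: four significant digits.
Convert: Hardness H = 4.890 GPa = 4.890e+09 Pa.
Convert: Contact area A = π·d²/4 = π·(0.002954 m)²/4 = 6.853e-06 m².
In SI base units: W = 621.2 N, H = 4.890e+09 Pa, K = 3.128e-06.
Wearable volume V_lim = h_lim·A = 0.001077 · 6.853e-06 = 7.381e-09 m³.
Sliding life L = V_lim·H/(K·W) = 7.381e-09 · 4.890e+09 / (3.128e-06 · 621.2) = 1.858e+04 m.

value=1.858e+04 m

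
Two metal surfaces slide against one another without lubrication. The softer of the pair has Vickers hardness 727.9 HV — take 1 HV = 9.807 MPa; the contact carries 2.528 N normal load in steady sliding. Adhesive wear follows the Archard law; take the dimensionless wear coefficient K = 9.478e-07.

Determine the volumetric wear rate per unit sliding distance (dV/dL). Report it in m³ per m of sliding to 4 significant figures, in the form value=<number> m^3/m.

value=3.356e-16 m^3/m

Each operation holds full precision, and the intermediates are shown rounded. Rounded just once to 4 significant figures.
Convert: Hardness H = 727.9 HV × 9.807 MPa/HV = 7139 MPa = 7.139e+09 Pa.
In SI base units, W = 2.528 N, H = 7.139e+09 Pa, K = 9.478e-07.
Rate of wear dV/dL = K·W/H, per unit distance: 9.478e-07 · 2.528 / 7.139e+09 = 3.356e-16 m³/m.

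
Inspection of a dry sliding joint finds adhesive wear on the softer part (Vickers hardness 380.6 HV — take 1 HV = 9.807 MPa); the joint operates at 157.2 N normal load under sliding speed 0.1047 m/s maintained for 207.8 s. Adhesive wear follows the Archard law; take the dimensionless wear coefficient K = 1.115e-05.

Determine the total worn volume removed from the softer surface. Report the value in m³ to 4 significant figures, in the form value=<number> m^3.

Each operation maintains exact precision — intermediate values are displayed rounded; one last rounding: 4 significant digits.
Total distance L = v·t = 0.1047 m/s × 207.8 s = 21.76 m.
Hardness H = 380.6 HV × 9.807 MPa/HV = 3733 MPa = 3.733e+09 Pa.
Working in SI base units: W = 157.2 N, H = 3.733e+09 Pa, K = 1.115e-05.
The Archard volume V = K·W·L/H = 1.115e-05 · 157.2 · 21.76 / 3.733e+09 = 1.022e-11 m³.

value=1.022e-11 m^3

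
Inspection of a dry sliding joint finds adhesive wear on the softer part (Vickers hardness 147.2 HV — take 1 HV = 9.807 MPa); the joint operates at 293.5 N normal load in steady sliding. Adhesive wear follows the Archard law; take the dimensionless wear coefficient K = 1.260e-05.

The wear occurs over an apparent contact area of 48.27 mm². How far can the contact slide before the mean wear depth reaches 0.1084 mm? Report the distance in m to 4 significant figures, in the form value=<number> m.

value=2043 m

All working math carries full precision; the intermediates are shown rounded, and a single final rounding, at 4 significant digits.
Convert: Hardness H = 147.2 HV × 9.807 MPa/HV = 1444 MPa = 1.444e+09 Pa.
Convert: Contact area A = 48.27 mm² = 4.827e-05 m².
Convert: Depth limit h_lim = 0.1084 mm = 1.084e-04 m.
In SI base units, W = 293.5 N, H = 1.444e+09 Pa, K = 1.260e-05.
Volume at the limit: V_lim = h_lim·A = 1.084e-04 · 4.827e-05 = 5.232e-09 m³.
Sliding life L = V_lim·H/(K·W) = 5.232e-09 · 1.444e+09 / (1.260e-05 · 293.5) = 2043 m.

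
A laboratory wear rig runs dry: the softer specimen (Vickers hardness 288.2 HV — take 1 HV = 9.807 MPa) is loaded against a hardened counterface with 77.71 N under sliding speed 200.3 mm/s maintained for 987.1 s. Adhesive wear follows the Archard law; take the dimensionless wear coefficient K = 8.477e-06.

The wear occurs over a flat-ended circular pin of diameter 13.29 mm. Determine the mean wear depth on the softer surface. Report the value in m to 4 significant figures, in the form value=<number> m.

The algebra keeps full precision. Intermediate values are displayed rounded — a lone final rounding: four significant figures.
Convert: Sliding speed v = 200.3 mm/s = 0.2003 m/s. Path length L = v·t = 0.2003 m/s × 987.1 s = 197.7 m.
Convert: Hardness H = 288.2 HV × 9.807 MPa/HV = 2826 MPa = 2.826e+09 Pa.
Convert: Pin diameter d = 13.29 mm = 0.01329 m. Contact area A = π·d²/4 = π·(0.01329 m)²/4 = 1.387e-04 m².
Working in SI base units: W = 77.71 N, H = 2.826e+09 Pa, K = 8.477e-06.
Apply Archard: V = K·W·L/H = 8.477e-06 · 77.71 · 197.7 / 2.826e+09 = 4.608e-11 m³.
Depth h = V/A = 4.608e-11 / 1.387e-04 = 3.322e-07 m.

value=3.322e-07 m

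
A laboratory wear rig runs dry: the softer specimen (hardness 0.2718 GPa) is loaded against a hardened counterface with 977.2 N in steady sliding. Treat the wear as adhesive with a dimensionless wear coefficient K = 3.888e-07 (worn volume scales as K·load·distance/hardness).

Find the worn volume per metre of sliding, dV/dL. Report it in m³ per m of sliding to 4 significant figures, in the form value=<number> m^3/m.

value=1.398e-12 m^3/m

The computation keeps exact precision; intermediate values appear rounded — a lone final rounding to four significant figures.
Convert: Hardness H = 0.2718 GPa = 2.718e+08 Pa.
SI base units throughout: W = 977.2 N, H = 2.718e+08 Pa, K = 3.888e-07.
Sliding wear rate dV/dL = K·W/H (independent of L): 3.888e-07 · 977.2 / 2.718e+08 = 1.398e-12 m³/m.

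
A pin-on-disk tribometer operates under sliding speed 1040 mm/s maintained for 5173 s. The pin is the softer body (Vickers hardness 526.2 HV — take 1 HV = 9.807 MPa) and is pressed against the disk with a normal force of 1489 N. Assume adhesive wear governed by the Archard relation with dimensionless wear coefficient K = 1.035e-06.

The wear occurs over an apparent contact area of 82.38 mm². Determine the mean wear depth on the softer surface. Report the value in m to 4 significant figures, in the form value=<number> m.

Intermediates are shown rounded, and the computation keeps exact precision — rounded once at the end to four significant digits.
Convert: Sliding speed v = 1040 mm/s = 1.040 m/s. Total distance L = v·t = 1.040 m/s × 5173 s = 5380 m.
Convert: Hardness H = 526.2 HV × 9.807 MPa/HV = 5160 MPa = 5.160e+09 Pa.
Convert: Contact area A = 82.38 mm² = 8.238e-05 m².
As SI base values: W = 1489 N, H = 5.160e+09 Pa, K = 1.035e-06.
The Archard volume V = K·W·L/H = 1.035e-06 · 1489 · 5380 / 5.160e+09 = 1.607e-09 m³.
Mean wear depth h = V/A = 1.607e-09 / 8.238e-05 = 1.950e-05 m.

value=1.950e-05 m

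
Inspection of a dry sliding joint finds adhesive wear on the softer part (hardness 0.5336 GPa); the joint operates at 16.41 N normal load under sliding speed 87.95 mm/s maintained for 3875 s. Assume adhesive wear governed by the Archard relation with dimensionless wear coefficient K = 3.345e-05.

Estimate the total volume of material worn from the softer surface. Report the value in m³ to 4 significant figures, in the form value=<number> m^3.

value=3.506e-10 m^3

Intermediates are printed rounded, and all arithmetic runs at full float precision. Rounded once at the end, at 4 significant digits.
Convert: Sliding speed v = 87.95 mm/s = 0.08795 m/s. Sliding distance L = v·t = 0.08795 m/s × 3875 s = 340.8 m.
Convert: Hardness H = 0.5336 GPa = 5.336e+08 Pa.
Restated in SI base units: W = 16.41 N, H = 5.336e+08 Pa, K = 3.345e-05.
By Archard's law, V = K·W·L/H = 3.345e-05 · 16.41 · 340.8 / 5.336e+08 = 3.506e-10 m³.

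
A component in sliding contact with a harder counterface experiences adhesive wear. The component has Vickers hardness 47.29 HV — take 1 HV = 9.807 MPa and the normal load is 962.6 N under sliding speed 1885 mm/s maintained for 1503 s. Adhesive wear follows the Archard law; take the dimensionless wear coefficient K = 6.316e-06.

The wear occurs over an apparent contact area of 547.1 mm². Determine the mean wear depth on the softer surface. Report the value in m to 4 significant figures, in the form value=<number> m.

value=6.789e-05 m

Every step holds full float precision. The intermediates appear rounded, and rounded once at the end, at 4 significant figures.
Sliding speed v = 1885 mm/s = 1.885 m/s. Sliding distance L = v·t = 1.885 m/s × 1503 s = 2833 m.
Hardness H = 47.29 HV × 9.807 MPa/HV = 463.8 MPa = 4.638e+08 Pa.
Contact area A = 547.1 mm² = 5.471e-04 m².
Restated in SI base units: W = 962.6 N, H = 4.638e+08 Pa, K = 6.316e-06.
The Archard volume V = K·W·L/H = 6.316e-06 · 962.6 · 2833 / 4.638e+08 = 3.714e-08 m³.
Average depth h = V/A = 3.714e-08 / 5.471e-04 = 6.789e-05 m.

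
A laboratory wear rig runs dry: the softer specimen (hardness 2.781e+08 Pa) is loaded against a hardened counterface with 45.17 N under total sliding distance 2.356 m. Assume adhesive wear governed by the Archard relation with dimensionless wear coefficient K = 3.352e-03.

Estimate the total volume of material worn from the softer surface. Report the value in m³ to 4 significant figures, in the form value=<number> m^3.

The intermediates appear rounded — the computation keeps full float precision. Rounded once at the end: 4 significant digits.
Restated in SI base units: W = 45.17 N, H = 2.781e+08 Pa, K = 3.352e-03.
Archard volume V = K·W·L/H = 3.352e-03 · 45.17 · 2.356 / 2.781e+08 = 1.283e-09 m³.

value=1.283e-09 m^3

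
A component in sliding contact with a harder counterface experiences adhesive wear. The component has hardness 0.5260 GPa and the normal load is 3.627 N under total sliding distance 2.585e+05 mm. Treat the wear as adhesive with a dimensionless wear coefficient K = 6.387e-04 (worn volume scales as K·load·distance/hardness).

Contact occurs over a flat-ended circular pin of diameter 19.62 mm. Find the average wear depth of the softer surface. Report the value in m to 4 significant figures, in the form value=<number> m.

value=3.766e-06 m

The computation keeps full precision; printed values are rounded. Rounded just once: four significant figures.
Total distance L = 2.585e+05 mm = 258.5 m.
Hardness H = 0.5260 GPa = 5.260e+08 Pa.
Pin diameter d = 19.62 mm = 0.01962 m. Contact area A = π·d²/4 = π·(0.01962 m)²/4 = 3.023e-04 m².
SI base units throughout: W = 3.627 N, H = 5.260e+08 Pa, K = 6.387e-04.
The Archard volume V = K·W·L/H = 6.387e-04 · 3.627 · 258.5 / 5.260e+08 = 1.138e-09 m³.
Mean depth h = V/A = 1.138e-09 / 3.023e-04 = 3.766e-06 m.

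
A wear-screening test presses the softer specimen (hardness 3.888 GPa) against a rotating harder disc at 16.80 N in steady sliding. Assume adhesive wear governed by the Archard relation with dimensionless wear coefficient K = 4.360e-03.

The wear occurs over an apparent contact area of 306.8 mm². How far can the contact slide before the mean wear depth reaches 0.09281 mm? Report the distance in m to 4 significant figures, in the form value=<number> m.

All arithmetic holds exact precision, and intermediate values appear rounded. Rounded just once: four significant digits.
Hardness H = 3.888 GPa = 3.888e+09 Pa.
Contact area A = 306.8 mm² = 3.068e-04 m².
Depth limit h_lim = 0.09281 mm = 9.281e-05 m.
As SI base values: W = 16.80 N, H = 3.888e+09 Pa, K = 4.360e-03.
At the depth limit, V_lim = h_lim·A = 9.281e-05 · 3.068e-04 = 2.847e-08 m³.
Sliding life L = V_lim·H/(K·W) = 2.847e-08 · 3.888e+09 / (4.360e-03 · 16.80) = 1511 m.

value=1511 m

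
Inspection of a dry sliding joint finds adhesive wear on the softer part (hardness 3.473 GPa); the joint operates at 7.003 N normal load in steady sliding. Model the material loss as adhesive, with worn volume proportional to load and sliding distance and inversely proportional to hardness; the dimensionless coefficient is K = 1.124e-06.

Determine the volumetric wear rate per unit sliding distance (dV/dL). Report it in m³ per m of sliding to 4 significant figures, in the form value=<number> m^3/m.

All arithmetic carries exact precision — the intermediates are shown rounded, and rounded once at the end to 4 significant figures.
Convert: Hardness H = 3.473 GPa = 3.473e+09 Pa.
Expressed in SI base units: W = 7.003 N, H = 3.473e+09 Pa, K = 1.124e-06.
Volumetric rate dV/dL = K·W/H, per unit distance: 1.124e-06 · 7.003 / 3.473e+09 = 2.266e-15 m³/m.

value=2.266e-15 m^3/m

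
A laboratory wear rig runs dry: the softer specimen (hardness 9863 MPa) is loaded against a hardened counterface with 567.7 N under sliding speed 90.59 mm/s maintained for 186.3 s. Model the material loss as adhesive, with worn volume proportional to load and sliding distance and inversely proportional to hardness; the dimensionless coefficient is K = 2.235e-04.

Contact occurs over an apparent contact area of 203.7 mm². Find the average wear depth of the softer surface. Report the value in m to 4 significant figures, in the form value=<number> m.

Intermediate values are printed rounded. The computation runs at exact precision — rounded once at the end to 4 significant digits.
Convert: Sliding speed v = 90.59 mm/s = 0.09059 m/s. The distance L = v·t = 0.09059 m/s × 186.3 s = 16.88 m.
Convert: Hardness H = 9863 MPa = 9.863e+09 Pa.
Convert: Contact area A = 203.7 mm² = 2.037e-04 m².
Expressed in SI base units: W = 567.7 N, H = 9.863e+09 Pa, K = 2.235e-04.
Worn volume V = K·W·L/H = 2.235e-04 · 567.7 · 16.88 / 9.863e+09 = 2.171e-10 m³.
Mean depth h = V/A = 2.171e-10 / 2.037e-04 = 1.066e-06 m.

value=1.066e-06 m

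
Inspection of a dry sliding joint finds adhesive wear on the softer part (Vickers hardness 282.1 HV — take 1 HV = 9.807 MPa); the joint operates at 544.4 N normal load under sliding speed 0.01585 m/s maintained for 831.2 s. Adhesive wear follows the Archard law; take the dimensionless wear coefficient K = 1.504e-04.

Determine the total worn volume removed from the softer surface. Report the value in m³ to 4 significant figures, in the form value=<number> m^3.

value=3.899e-10 m^3

The intermediates are printed rounded, and the algebra carries full float precision — one last rounding: four significant figures.
Distance covered L = v·t = 0.01585 m/s × 831.2 s = 13.17 m.
Hardness H = 282.1 HV × 9.807 MPa/HV = 2767 MPa = 2.767e+09 Pa.
Working in SI base units: W = 544.4 N, H = 2.767e+09 Pa, K = 1.504e-04.
Volume removed: V = K·W·L/H = 1.504e-04 · 544.4 · 13.17 / 2.767e+09 = 3.899e-10 m³.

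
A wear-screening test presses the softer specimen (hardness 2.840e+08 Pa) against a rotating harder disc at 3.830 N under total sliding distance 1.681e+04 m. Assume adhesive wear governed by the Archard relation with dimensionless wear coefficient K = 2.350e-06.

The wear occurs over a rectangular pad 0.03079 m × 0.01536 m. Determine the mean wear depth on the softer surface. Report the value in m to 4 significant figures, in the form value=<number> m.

Intermediate values are shown rounded. All working math holds full float precision; one final rounding to 4 significant digits.
Convert: Contact area A = 0.03079 m × 0.01536 m = 4.729e-04 m².
Restated in SI base units: W = 3.830 N, H = 2.840e+08 Pa, K = 2.350e-06.
The Archard volume V = K·W·L/H = 2.350e-06 · 3.830 · 1.681e+04 / 2.840e+08 = 5.327e-10 m³.
Depth h = V/A = 5.327e-10 / 4.729e-04 = 1.126e-06 m.

value=1.126e-06 m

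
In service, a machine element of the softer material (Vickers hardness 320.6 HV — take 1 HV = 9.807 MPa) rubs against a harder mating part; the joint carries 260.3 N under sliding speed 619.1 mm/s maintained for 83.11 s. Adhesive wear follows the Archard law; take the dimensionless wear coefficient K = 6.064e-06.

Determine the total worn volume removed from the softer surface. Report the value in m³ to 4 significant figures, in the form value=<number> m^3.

value=2.583e-11 m^3

Printed values are rounded. All working math maintains exact precision; rounded once at the end: 4 significant digits.
Convert: Sliding speed v = 619.1 mm/s = 0.6191 m/s. The distance L = v·t = 0.6191 m/s × 83.11 s = 51.45 m.
Convert: Hardness H = 320.6 HV × 9.807 MPa/HV = 3144 MPa = 3.144e+09 Pa.
SI base units throughout: W = 260.3 N, H = 3.144e+09 Pa, K = 6.064e-06.
Archard volume V = K·W·L/H = 6.064e-06 · 260.3 · 51.45 / 3.144e+09 = 2.583e-11 m³.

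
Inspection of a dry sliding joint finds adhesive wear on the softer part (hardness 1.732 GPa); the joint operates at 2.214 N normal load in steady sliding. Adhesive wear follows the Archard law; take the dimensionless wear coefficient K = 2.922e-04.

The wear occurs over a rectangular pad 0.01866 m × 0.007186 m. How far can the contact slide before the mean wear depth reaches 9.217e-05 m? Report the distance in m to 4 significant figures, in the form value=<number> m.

value=3.309e+04 m

Shown intermediates are rounded; all working math keeps exact precision; a single final rounding, at 4 significant digits.
Hardness H = 1.732 GPa = 1.732e+09 Pa.
Contact area A = 0.01866 m × 0.007186 m = 1.341e-04 m².
Collected in SI base units: W = 2.214 N, H = 1.732e+09 Pa, K = 2.922e-04.
Allowed volume V_lim = h_lim·A = 9.217e-05 · 1.341e-04 = 1.236e-08 m³.
So the life L = V_lim·H/(K·W) = 1.236e-08 · 1.732e+09 / (2.922e-04 · 2.214) = 3.309e+04 m.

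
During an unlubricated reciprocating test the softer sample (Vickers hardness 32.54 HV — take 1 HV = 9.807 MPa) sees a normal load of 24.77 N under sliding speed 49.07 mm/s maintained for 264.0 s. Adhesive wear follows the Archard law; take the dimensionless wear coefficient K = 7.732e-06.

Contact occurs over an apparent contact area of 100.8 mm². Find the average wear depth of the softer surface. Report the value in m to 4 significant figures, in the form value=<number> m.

value=7.713e-08 m

Every step holds full float precision — shown intermediates are rounded. Rounded just once to four significant digits.
Convert: Sliding speed v = 49.07 mm/s = 0.04907 m/s. Distance covered L = v·t = 0.04907 m/s × 264.0 s = 12.95 m.
Convert: Hardness H = 32.54 HV × 9.807 MPa/HV = 319.1 MPa = 3.191e+08 Pa.
Convert: Contact area A = 100.8 mm² = 1.008e-04 m².
In SI base units: W = 24.77 N, H = 3.191e+08 Pa, K = 7.732e-06.
Archard relation: V = K·W·L/H = 7.732e-06 · 24.77 · 12.95 / 3.191e+08 = 7.775e-12 m³.
Mean depth h = V/A = 7.775e-12 / 1.008e-04 = 7.713e-08 m.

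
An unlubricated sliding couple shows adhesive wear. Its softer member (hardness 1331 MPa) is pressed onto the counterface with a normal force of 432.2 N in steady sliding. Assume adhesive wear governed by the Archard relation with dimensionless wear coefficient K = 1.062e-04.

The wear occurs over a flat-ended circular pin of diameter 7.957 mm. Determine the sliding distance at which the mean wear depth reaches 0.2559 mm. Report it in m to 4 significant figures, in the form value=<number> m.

Intermediates are displayed rounded, and every step maintains full precision. Rounded just once: 4 significant digits.
Hardness H = 1331 MPa = 1.331e+09 Pa.
Pin diameter d = 7.957 mm = 0.007957 m. Contact area A = π·d²/4 = π·(0.007957 m)²/4 = 4.973e-05 m².
Depth limit h_lim = 0.2559 mm = 2.559e-04 m.
Restated in SI base units: W = 432.2 N, H = 1.331e+09 Pa, K = 1.062e-04.
Volume at the limit: V_lim = h_lim·A = 2.559e-04 · 4.973e-05 = 1.273e-08 m³.
Thus life L = V_lim·H/(K·W) = 1.273e-08 · 1.331e+09 / (1.062e-04 · 432.2) = 369.0 m.

value=369.0 m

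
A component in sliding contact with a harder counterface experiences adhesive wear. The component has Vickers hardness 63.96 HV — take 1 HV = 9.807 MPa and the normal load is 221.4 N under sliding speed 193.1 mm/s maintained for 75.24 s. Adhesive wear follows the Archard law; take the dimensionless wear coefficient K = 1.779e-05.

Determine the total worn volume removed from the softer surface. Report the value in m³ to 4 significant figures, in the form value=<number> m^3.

All working math keeps full precision, and shown intermediates are rounded — one last rounding to 4 significant digits.
Sliding speed v = 193.1 mm/s = 0.1931 m/s. The distance L = v·t = 0.1931 m/s × 75.24 s = 14.53 m.
Hardness H = 63.96 HV × 9.807 MPa/HV = 627.3 MPa = 6.273e+08 Pa.
In SI base units, W = 221.4 N, H = 6.273e+08 Pa, K = 1.779e-05.
Apply Archard: V = K·W·L/H = 1.779e-05 · 221.4 · 14.53 / 6.273e+08 = 9.123e-11 m³.

value=9.123e-11 m^3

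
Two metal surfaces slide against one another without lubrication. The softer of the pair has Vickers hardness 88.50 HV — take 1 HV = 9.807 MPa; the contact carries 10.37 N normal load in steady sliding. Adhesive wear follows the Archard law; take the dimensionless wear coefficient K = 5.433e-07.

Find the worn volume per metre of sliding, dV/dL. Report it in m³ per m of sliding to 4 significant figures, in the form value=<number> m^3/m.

All working math runs at full precision — intermediates are printed rounded — a lone final rounding to 4 significant figures.
Convert: Hardness H = 88.50 HV × 9.807 MPa/HV = 867.9 MPa = 8.679e+08 Pa.
In SI base units: W = 10.37 N, H = 8.679e+08 Pa, K = 5.433e-07.
Volumetric rate dV/dL = K·W/H (independent of L): 5.433e-07 · 10.37 / 8.679e+08 = 6.491e-15 m³/m.

value=6.491e-15 m^3/m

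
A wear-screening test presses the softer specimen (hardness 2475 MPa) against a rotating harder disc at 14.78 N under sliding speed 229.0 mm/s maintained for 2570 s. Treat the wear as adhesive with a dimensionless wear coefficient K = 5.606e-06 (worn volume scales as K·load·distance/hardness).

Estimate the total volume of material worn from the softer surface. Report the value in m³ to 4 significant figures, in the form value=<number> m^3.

Intermediate values are displayed rounded — the computation maintains exact precision — a single final rounding: four significant digits.
Convert: Sliding speed v = 229.0 mm/s = 0.2290 m/s. The distance L = v·t = 0.2290 m/s × 2570 s = 588.5 m.
Convert: Hardness H = 2475 MPa = 2.475e+09 Pa.
Working in SI base units: W = 14.78 N, H = 2.475e+09 Pa, K = 5.606e-06.
Worn volume V = K·W·L/H = 5.606e-06 · 14.78 · 588.5 / 2.475e+09 = 1.970e-11 m³.

value=1.970e-11 m^3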